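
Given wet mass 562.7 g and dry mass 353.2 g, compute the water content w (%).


Result: 59.31 %

Derivation:
Using w = (m_wet - m_dry) / m_dry * 100
m_wet - m_dry = 562.7 - 353.2 = 209.5 g
w = 209.5 / 353.2 * 100
w = 59.31 %


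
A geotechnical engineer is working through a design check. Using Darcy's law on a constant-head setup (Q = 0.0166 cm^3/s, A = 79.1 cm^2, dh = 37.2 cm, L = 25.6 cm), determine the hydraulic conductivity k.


Compute hydraulic gradient:
i = dh / L = 37.2 / 25.6 = 1.45312
Then apply Darcy's law:
k = Q / (A * i)
k = 0.0166 / (79.1 * 1.45312)
k = 0.0166 / 114.942
k = 0.000144 cm/s


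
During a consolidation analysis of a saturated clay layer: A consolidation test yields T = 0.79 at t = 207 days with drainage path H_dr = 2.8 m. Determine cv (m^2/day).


Using cv = T * H_dr^2 / t
H_dr^2 = 2.8^2 = 7.84
cv = 0.79 * 7.84 / 207
cv = 0.02992 m^2/day


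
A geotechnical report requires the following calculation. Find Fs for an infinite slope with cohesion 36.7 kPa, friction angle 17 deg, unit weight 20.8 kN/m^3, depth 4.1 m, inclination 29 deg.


Using Fs = c / (gamma*H*sin(beta)*cos(beta)) + tan(phi)/tan(beta)
Cohesion contribution = 36.7 / (20.8*4.1*sin(29)*cos(29))
Cohesion contribution = 1.01491
Friction contribution = tan(17)/tan(29) = 0.551553
Fs = 1.01491 + 0.551553
Fs = 1.566


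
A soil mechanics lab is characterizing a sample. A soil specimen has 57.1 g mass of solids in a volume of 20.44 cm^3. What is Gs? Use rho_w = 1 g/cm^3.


Using Gs = m_s / (V_s * rho_w)
Since rho_w = 1 g/cm^3:
Gs = 57.1 / 20.44
Gs = 2.794


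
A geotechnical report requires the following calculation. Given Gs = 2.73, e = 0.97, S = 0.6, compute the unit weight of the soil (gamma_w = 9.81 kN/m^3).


Using gamma = gamma_w * (Gs + S*e) / (1 + e)
Numerator: Gs + S*e = 2.73 + 0.6*0.97 = 3.312
Denominator: 1 + e = 1 + 0.97 = 1.97
gamma = 9.81 * 3.312 / 1.97
gamma = 16.493 kN/m^3


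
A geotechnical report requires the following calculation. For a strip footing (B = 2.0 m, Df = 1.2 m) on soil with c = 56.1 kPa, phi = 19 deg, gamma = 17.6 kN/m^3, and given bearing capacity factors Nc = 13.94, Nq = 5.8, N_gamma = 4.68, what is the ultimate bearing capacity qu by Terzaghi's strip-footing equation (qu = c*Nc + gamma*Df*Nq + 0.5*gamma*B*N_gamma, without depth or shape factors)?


Compute qu = c*Nc + gamma*Df*Nq + 0.5*gamma*B*N_gamma
Term 1: 56.1 * 13.94 = 782.034
Term 2: 17.6 * 1.2 * 5.8 = 122.496
Term 3: 0.5 * 17.6 * 2.0 * 4.68 = 82.368
qu = 782.034 + 122.496 + 82.368
qu = 986.9 kPa


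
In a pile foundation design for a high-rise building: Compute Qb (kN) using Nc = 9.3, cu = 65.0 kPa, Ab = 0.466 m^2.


Using Qb = Nc * cu * Ab
Qb = 9.3 * 65.0 * 0.466
Qb = 281.7 kN


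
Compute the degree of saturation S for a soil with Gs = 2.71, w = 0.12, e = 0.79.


Result: 0.4116

Derivation:
Using S = Gs * w / e
S = 2.71 * 0.12 / 0.79
S = 0.4116


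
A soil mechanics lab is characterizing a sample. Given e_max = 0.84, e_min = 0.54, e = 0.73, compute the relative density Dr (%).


Using Dr = (e_max - e) / (e_max - e_min) * 100
e_max - e = 0.84 - 0.73 = 0.11
e_max - e_min = 0.84 - 0.54 = 0.3
Dr = 0.11 / 0.3 * 100
Dr = 36.67 %


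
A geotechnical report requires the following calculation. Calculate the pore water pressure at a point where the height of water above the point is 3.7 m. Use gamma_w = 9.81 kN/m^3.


Using u = gamma_w * h_w
u = 9.81 * 3.7
u = 36.3 kPa


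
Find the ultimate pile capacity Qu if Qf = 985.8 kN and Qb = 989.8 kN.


Using Qu = Qf + Qb
Qu = 985.8 + 989.8
Qu = 1975.6 kN


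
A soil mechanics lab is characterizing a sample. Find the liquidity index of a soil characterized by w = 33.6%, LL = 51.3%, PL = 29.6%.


First compute the plasticity index:
PI = LL - PL = 51.3 - 29.6 = 21.7
Then compute the liquidity index:
LI = (w - PL) / PI
LI = (33.6 - 29.6) / 21.7
LI = 0.184


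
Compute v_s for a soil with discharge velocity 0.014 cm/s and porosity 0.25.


Using v_s = v_d / n
v_s = 0.014 / 0.25
v_s = 0.056 cm/s


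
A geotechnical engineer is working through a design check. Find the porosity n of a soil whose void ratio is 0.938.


Using the relation n = e / (1 + e)
n = 0.938 / (1 + 0.938)
n = 0.938 / 1.938
n = 0.484


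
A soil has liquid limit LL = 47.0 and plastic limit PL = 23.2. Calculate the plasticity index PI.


Using PI = LL - PL
PI = 47.0 - 23.2
PI = 23.8


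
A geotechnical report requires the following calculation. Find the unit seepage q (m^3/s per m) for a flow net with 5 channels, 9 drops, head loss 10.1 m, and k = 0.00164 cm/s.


Result: 9.202e-05 m^3/s per m

Derivation:
Convert k to m/s for unit consistency with H:
k = 0.00164 cm/s = 0.00164 / 100 m/s = 1.64e-05 m/s
Using q = k * H * Nf / Nd
Nf / Nd = 5 / 9 = 0.5556
q = 1.64e-05 * 10.1 * 0.5556
q = 9.202e-05 m^3/s per m


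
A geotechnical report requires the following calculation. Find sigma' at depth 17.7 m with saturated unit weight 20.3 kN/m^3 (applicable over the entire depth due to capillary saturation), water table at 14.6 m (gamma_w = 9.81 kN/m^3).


Total stress = gamma_sat * depth
sigma = 20.3 * 17.7 = 359.31 kPa
Pore water pressure u = gamma_w * (depth - d_wt)
u = 9.81 * (17.7 - 14.6) = 30.411 kPa
Effective stress = sigma - u
sigma' = 359.31 - 30.411 = 328.9 kPa


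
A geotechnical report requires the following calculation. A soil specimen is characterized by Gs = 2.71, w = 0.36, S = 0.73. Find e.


Using the relation e = Gs * w / S
e = 2.71 * 0.36 / 0.73
e = 1.3364


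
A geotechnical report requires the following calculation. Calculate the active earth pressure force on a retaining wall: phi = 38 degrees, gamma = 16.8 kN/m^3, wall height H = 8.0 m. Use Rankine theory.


Result: 127.89 kN/m

Derivation:
Compute active earth pressure coefficient:
Ka = tan^2(45 - phi/2) = tan^2(26.0) = 0.237883
Compute active force:
Pa = 0.5 * Ka * gamma * H^2
Pa = 0.5 * 0.237883 * 16.8 * 8.0^2
Pa = 127.89 kN/m


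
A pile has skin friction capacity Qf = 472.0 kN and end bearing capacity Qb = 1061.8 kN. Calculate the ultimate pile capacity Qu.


Using Qu = Qf + Qb
Qu = 472.0 + 1061.8
Qu = 1533.8 kN


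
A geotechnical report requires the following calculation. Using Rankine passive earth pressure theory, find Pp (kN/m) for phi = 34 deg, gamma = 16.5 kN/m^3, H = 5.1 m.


Result: 759.01 kN/m

Derivation:
Compute passive earth pressure coefficient:
Kp = tan^2(45 + phi/2) = tan^2(62.0) = 3.537132
Compute passive force:
Pp = 0.5 * Kp * gamma * H^2
Pp = 0.5 * 3.537132 * 16.5 * 5.1^2
Pp = 759.01 kN/m


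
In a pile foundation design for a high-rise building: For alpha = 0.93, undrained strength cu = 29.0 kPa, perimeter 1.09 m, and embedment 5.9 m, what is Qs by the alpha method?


Using Qs = alpha * cu * perimeter * L
Qs = 0.93 * 29.0 * 1.09 * 5.9
Qs = 173.44 kN


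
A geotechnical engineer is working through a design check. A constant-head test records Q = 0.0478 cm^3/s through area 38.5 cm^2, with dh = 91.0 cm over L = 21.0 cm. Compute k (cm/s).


Compute hydraulic gradient:
i = dh / L = 91.0 / 21.0 = 4.33333
Then apply Darcy's law:
k = Q / (A * i)
k = 0.0478 / (38.5 * 4.33333)
k = 0.0478 / 166.833
k = 0.000287 cm/s


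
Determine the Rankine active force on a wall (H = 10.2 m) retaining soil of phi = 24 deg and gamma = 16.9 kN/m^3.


Result: 370.76 kN/m

Derivation:
Compute active earth pressure coefficient:
Ka = tan^2(45 - phi/2) = tan^2(33.0) = 0.42173
Compute active force:
Pa = 0.5 * Ka * gamma * H^2
Pa = 0.5 * 0.42173 * 16.9 * 10.2^2
Pa = 370.76 kN/m


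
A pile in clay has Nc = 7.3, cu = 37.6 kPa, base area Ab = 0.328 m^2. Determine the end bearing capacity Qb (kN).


Using Qb = Nc * cu * Ab
Qb = 7.3 * 37.6 * 0.328
Qb = 90.03 kN


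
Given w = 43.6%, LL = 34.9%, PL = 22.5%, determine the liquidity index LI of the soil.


First compute the plasticity index:
PI = LL - PL = 34.9 - 22.5 = 12.4
Then compute the liquidity index:
LI = (w - PL) / PI
LI = (43.6 - 22.5) / 12.4
LI = 1.702


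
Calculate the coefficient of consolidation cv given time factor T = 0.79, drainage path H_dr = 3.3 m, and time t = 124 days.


Result: 0.06938 m^2/day

Derivation:
Using cv = T * H_dr^2 / t
H_dr^2 = 3.3^2 = 10.89
cv = 0.79 * 10.89 / 124
cv = 0.06938 m^2/day


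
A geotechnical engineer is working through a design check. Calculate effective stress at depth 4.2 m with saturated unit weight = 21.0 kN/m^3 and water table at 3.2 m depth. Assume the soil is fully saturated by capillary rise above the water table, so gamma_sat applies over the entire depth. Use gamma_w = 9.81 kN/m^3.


Total stress = gamma_sat * depth
sigma = 21.0 * 4.2 = 88.2 kPa
Pore water pressure u = gamma_w * (depth - d_wt)
u = 9.81 * (4.2 - 3.2) = 9.81 kPa
Effective stress = sigma - u
sigma' = 88.2 - 9.81 = 78.39 kPa


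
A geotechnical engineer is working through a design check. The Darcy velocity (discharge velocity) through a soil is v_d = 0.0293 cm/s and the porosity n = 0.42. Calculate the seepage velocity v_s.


Result: 0.06976 cm/s

Derivation:
Using v_s = v_d / n
v_s = 0.0293 / 0.42
v_s = 0.06976 cm/s


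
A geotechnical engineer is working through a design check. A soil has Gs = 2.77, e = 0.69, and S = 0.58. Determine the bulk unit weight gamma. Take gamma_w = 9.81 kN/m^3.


Using gamma = gamma_w * (Gs + S*e) / (1 + e)
Numerator: Gs + S*e = 2.77 + 0.58*0.69 = 3.1702
Denominator: 1 + e = 1 + 0.69 = 1.69
gamma = 9.81 * 3.1702 / 1.69
gamma = 18.402 kN/m^3


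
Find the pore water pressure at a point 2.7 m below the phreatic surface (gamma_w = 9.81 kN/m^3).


Using u = gamma_w * h_w
u = 9.81 * 2.7
u = 26.49 kPa


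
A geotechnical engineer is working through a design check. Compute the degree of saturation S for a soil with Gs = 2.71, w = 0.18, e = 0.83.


Using S = Gs * w / e
S = 2.71 * 0.18 / 0.83
S = 0.5877


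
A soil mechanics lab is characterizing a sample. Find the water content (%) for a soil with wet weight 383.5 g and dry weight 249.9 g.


Using w = (m_wet - m_dry) / m_dry * 100
m_wet - m_dry = 383.5 - 249.9 = 133.6 g
w = 133.6 / 249.9 * 100
w = 53.46 %


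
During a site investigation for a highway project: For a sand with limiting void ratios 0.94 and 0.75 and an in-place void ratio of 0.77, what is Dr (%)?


Using Dr = (e_max - e) / (e_max - e_min) * 100
e_max - e = 0.94 - 0.77 = 0.17
e_max - e_min = 0.94 - 0.75 = 0.19
Dr = 0.17 / 0.19 * 100
Dr = 89.47 %


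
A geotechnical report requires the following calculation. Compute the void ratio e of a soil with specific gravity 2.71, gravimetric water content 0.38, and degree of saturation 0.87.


Using the relation e = Gs * w / S
e = 2.71 * 0.38 / 0.87
e = 1.1837


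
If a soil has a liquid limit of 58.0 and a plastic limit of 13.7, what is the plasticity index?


Using PI = LL - PL
PI = 58.0 - 13.7
PI = 44.3


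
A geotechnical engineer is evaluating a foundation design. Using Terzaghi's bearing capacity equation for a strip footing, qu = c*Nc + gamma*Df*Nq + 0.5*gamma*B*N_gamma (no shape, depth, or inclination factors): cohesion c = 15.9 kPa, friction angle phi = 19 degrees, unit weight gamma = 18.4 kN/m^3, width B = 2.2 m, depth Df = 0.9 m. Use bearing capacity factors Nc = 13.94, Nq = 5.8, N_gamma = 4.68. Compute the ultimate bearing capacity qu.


Result: 412.42 kPa

Derivation:
Compute qu = c*Nc + gamma*Df*Nq + 0.5*gamma*B*N_gamma
Term 1: 15.9 * 13.94 = 221.646
Term 2: 18.4 * 0.9 * 5.8 = 96.048
Term 3: 0.5 * 18.4 * 2.2 * 4.68 = 94.7232
qu = 221.646 + 96.048 + 94.7232
qu = 412.42 kPa


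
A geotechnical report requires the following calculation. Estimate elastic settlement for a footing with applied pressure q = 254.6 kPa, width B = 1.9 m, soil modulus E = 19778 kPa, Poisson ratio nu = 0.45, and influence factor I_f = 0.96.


Using Se = q * B * (1 - nu^2) * I_f / E
1 - nu^2 = 1 - 0.45^2 = 0.7975
Se = 254.6 * 1.9 * 0.7975 * 0.96 / 19778
Se = 0.018725 m
Convert to mm: Se = 0.018725 * 1000 = 18.725 mm


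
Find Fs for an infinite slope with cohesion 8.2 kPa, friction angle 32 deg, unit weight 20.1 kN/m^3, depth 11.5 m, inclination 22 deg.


Using Fs = c / (gamma*H*sin(beta)*cos(beta)) + tan(phi)/tan(beta)
Cohesion contribution = 8.2 / (20.1*11.5*sin(22)*cos(22))
Cohesion contribution = 0.102136
Friction contribution = tan(32)/tan(22) = 1.54661
Fs = 0.102136 + 1.54661
Fs = 1.649


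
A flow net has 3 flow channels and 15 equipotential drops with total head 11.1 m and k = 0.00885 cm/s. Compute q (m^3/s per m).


Result: 0.0001965 m^3/s per m

Derivation:
Convert k to m/s for unit consistency with H:
k = 0.00885 cm/s = 0.00885 / 100 m/s = 8.85e-05 m/s
Using q = k * H * Nf / Nd
Nf / Nd = 3 / 15 = 0.2
q = 8.85e-05 * 11.1 * 0.2
q = 0.0001965 m^3/s per m


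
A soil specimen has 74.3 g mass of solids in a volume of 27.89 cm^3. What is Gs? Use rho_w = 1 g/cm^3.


Result: 2.664

Derivation:
Using Gs = m_s / (V_s * rho_w)
Since rho_w = 1 g/cm^3:
Gs = 74.3 / 27.89
Gs = 2.664


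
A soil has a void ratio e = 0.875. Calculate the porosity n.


Result: 0.4667

Derivation:
Using the relation n = e / (1 + e)
n = 0.875 / (1 + 0.875)
n = 0.875 / 1.875
n = 0.4667


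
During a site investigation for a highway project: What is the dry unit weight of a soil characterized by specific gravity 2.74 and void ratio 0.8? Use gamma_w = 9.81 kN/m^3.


Using gamma_d = Gs * gamma_w / (1 + e)
gamma_d = 2.74 * 9.81 / (1 + 0.8)
gamma_d = 2.74 * 9.81 / 1.8
gamma_d = 14.933 kN/m^3


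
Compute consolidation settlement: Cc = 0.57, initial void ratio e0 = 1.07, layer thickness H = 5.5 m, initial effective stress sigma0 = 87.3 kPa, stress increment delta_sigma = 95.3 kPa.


Result: 0.4854 m

Derivation:
Using Sc = Cc * H / (1 + e0) * log10((sigma0 + delta_sigma) / sigma0)
Stress ratio = (87.3 + 95.3) / 87.3 = 2.09164
log10(2.09164) = 0.320487
Cc * H / (1 + e0) = 0.57 * 5.5 / (1 + 1.07) = 1.51449
Sc = 1.51449 * 0.320487
Sc = 0.4854 m


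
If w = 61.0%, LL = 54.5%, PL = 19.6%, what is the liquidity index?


First compute the plasticity index:
PI = LL - PL = 54.5 - 19.6 = 34.9
Then compute the liquidity index:
LI = (w - PL) / PI
LI = (61.0 - 19.6) / 34.9
LI = 1.186


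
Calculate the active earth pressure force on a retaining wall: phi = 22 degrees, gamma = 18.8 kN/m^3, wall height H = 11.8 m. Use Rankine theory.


Result: 595.48 kN/m

Derivation:
Compute active earth pressure coefficient:
Ka = tan^2(45 - phi/2) = tan^2(34.0) = 0.454962
Compute active force:
Pa = 0.5 * Ka * gamma * H^2
Pa = 0.5 * 0.454962 * 18.8 * 11.8^2
Pa = 595.48 kN/m


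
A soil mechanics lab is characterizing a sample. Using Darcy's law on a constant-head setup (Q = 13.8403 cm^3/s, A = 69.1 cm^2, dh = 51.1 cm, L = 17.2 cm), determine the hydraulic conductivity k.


Compute hydraulic gradient:
i = dh / L = 51.1 / 17.2 = 2.97093
Then apply Darcy's law:
k = Q / (A * i)
k = 13.8403 / (69.1 * 2.97093)
k = 13.8403 / 205.291
k = 0.067418 cm/s


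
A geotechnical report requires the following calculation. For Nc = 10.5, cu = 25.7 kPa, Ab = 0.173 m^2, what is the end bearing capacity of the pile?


Using Qb = Nc * cu * Ab
Qb = 10.5 * 25.7 * 0.173
Qb = 46.68 kN


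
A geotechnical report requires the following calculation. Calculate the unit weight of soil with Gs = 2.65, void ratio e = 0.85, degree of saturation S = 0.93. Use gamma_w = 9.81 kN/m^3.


Using gamma = gamma_w * (Gs + S*e) / (1 + e)
Numerator: Gs + S*e = 2.65 + 0.93*0.85 = 3.4405
Denominator: 1 + e = 1 + 0.85 = 1.85
gamma = 9.81 * 3.4405 / 1.85
gamma = 18.244 kN/m^3


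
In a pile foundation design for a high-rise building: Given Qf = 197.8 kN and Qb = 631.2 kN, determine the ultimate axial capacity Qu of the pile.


Result: 829.0 kN

Derivation:
Using Qu = Qf + Qb
Qu = 197.8 + 631.2
Qu = 829.0 kN


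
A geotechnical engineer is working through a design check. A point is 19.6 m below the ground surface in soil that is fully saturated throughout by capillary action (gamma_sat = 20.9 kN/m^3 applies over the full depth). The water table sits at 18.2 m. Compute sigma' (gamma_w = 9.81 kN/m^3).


Total stress = gamma_sat * depth
sigma = 20.9 * 19.6 = 409.64 kPa
Pore water pressure u = gamma_w * (depth - d_wt)
u = 9.81 * (19.6 - 18.2) = 13.734 kPa
Effective stress = sigma - u
sigma' = 409.64 - 13.734 = 395.91 kPa


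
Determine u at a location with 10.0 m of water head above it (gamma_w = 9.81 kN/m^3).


Using u = gamma_w * h_w
u = 9.81 * 10.0
u = 98.1 kPa


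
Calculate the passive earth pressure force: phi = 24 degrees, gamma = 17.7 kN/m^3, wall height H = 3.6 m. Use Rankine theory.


Compute passive earth pressure coefficient:
Kp = tan^2(45 + phi/2) = tan^2(57.0) = 2.371184
Compute passive force:
Pp = 0.5 * Kp * gamma * H^2
Pp = 0.5 * 2.371184 * 17.7 * 3.6^2
Pp = 271.97 kN/m


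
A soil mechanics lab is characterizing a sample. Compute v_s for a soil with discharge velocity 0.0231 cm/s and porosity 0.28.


Result: 0.0825 cm/s

Derivation:
Using v_s = v_d / n
v_s = 0.0231 / 0.28
v_s = 0.0825 cm/s


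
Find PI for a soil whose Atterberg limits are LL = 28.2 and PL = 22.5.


Result: 5.7

Derivation:
Using PI = LL - PL
PI = 28.2 - 22.5
PI = 5.7


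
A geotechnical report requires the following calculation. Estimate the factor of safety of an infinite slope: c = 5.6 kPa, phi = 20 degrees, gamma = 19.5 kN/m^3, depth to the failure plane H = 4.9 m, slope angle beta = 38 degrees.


Using Fs = c / (gamma*H*sin(beta)*cos(beta)) + tan(phi)/tan(beta)
Cohesion contribution = 5.6 / (19.5*4.9*sin(38)*cos(38))
Cohesion contribution = 0.120805
Friction contribution = tan(20)/tan(38) = 0.465861
Fs = 0.120805 + 0.465861
Fs = 0.587


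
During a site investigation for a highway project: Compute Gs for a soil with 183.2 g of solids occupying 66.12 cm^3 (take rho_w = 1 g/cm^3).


Using Gs = m_s / (V_s * rho_w)
Since rho_w = 1 g/cm^3:
Gs = 183.2 / 66.12
Gs = 2.771


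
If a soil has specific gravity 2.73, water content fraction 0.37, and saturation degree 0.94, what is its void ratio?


Result: 1.0746

Derivation:
Using the relation e = Gs * w / S
e = 2.73 * 0.37 / 0.94
e = 1.0746


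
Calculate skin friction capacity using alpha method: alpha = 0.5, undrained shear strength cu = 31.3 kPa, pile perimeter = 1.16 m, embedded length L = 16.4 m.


Using Qs = alpha * cu * perimeter * L
Qs = 0.5 * 31.3 * 1.16 * 16.4
Qs = 297.73 kN


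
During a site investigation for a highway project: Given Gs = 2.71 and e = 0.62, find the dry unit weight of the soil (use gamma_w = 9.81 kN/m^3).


Using gamma_d = Gs * gamma_w / (1 + e)
gamma_d = 2.71 * 9.81 / (1 + 0.62)
gamma_d = 2.71 * 9.81 / 1.62
gamma_d = 16.411 kN/m^3


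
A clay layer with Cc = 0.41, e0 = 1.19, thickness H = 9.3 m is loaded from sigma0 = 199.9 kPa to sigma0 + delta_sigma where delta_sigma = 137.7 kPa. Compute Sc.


Using Sc = Cc * H / (1 + e0) * log10((sigma0 + delta_sigma) / sigma0)
Stress ratio = (199.9 + 137.7) / 199.9 = 1.68884
log10(1.68884) = 0.22759
Cc * H / (1 + e0) = 0.41 * 9.3 / (1 + 1.19) = 1.7411
Sc = 1.7411 * 0.22759
Sc = 0.3963 m


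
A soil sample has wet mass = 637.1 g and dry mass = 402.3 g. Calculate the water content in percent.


Using w = (m_wet - m_dry) / m_dry * 100
m_wet - m_dry = 637.1 - 402.3 = 234.8 g
w = 234.8 / 402.3 * 100
w = 58.36 %


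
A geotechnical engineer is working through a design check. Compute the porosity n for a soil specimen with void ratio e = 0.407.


Using the relation n = e / (1 + e)
n = 0.407 / (1 + 0.407)
n = 0.407 / 1.407
n = 0.2893


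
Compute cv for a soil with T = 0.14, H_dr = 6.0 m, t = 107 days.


Using cv = T * H_dr^2 / t
H_dr^2 = 6.0^2 = 36.0
cv = 0.14 * 36.0 / 107
cv = 0.0471 m^2/day


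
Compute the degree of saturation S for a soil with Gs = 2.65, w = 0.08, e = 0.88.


Using S = Gs * w / e
S = 2.65 * 0.08 / 0.88
S = 0.2409


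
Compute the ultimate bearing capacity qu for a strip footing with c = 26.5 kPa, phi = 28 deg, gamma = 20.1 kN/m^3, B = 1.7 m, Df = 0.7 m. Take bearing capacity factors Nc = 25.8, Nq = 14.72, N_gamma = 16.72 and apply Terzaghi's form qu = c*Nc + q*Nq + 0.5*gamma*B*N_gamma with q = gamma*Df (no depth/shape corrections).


Compute qu = c*Nc + gamma*Df*Nq + 0.5*gamma*B*N_gamma
Term 1: 26.5 * 25.8 = 683.7
Term 2: 20.1 * 0.7 * 14.72 = 207.1104
Term 3: 0.5 * 20.1 * 1.7 * 16.72 = 285.6612
qu = 683.7 + 207.1104 + 285.6612
qu = 1176.47 kPa


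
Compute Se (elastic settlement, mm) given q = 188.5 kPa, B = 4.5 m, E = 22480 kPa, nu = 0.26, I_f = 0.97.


Using Se = q * B * (1 - nu^2) * I_f / E
1 - nu^2 = 1 - 0.26^2 = 0.9324
Se = 188.5 * 4.5 * 0.9324 * 0.97 / 22480
Se = 0.034127 m
Convert to mm: Se = 0.034127 * 1000 = 34.127 mm


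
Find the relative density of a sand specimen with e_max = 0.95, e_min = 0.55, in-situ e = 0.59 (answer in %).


Using Dr = (e_max - e) / (e_max - e_min) * 100
e_max - e = 0.95 - 0.59 = 0.36
e_max - e_min = 0.95 - 0.55 = 0.4
Dr = 0.36 / 0.4 * 100
Dr = 90.0 %


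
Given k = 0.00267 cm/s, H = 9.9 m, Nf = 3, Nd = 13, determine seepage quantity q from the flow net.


Result: 6.1e-05 m^3/s per m

Derivation:
Convert k to m/s for unit consistency with H:
k = 0.00267 cm/s = 0.00267 / 100 m/s = 2.67e-05 m/s
Using q = k * H * Nf / Nd
Nf / Nd = 3 / 13 = 0.2308
q = 2.67e-05 * 9.9 * 0.2308
q = 6.1e-05 m^3/s per m


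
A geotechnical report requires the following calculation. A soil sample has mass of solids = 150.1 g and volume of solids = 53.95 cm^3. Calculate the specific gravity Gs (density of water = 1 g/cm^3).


Result: 2.782

Derivation:
Using Gs = m_s / (V_s * rho_w)
Since rho_w = 1 g/cm^3:
Gs = 150.1 / 53.95
Gs = 2.782


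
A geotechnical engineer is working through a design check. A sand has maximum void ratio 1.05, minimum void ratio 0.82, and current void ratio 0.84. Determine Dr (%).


Using Dr = (e_max - e) / (e_max - e_min) * 100
e_max - e = 1.05 - 0.84 = 0.21
e_max - e_min = 1.05 - 0.82 = 0.23
Dr = 0.21 / 0.23 * 100
Dr = 91.3 %


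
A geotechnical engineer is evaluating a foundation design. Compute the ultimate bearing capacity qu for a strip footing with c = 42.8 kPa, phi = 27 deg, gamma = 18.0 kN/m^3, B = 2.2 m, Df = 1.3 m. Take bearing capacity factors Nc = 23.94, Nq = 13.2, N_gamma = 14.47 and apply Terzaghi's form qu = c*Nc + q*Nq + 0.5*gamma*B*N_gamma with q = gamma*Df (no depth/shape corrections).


Compute qu = c*Nc + gamma*Df*Nq + 0.5*gamma*B*N_gamma
Term 1: 42.8 * 23.94 = 1024.632
Term 2: 18.0 * 1.3 * 13.2 = 308.88
Term 3: 0.5 * 18.0 * 2.2 * 14.47 = 286.506
qu = 1024.632 + 308.88 + 286.506
qu = 1620.02 kPa


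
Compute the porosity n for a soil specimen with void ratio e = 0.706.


Using the relation n = e / (1 + e)
n = 0.706 / (1 + 0.706)
n = 0.706 / 1.706
n = 0.4138


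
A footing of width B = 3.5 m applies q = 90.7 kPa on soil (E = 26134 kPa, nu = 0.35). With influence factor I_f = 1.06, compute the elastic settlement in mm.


Result: 11.299 mm

Derivation:
Using Se = q * B * (1 - nu^2) * I_f / E
1 - nu^2 = 1 - 0.35^2 = 0.8775
Se = 90.7 * 3.5 * 0.8775 * 1.06 / 26134
Se = 0.011299 m
Convert to mm: Se = 0.011299 * 1000 = 11.299 mm


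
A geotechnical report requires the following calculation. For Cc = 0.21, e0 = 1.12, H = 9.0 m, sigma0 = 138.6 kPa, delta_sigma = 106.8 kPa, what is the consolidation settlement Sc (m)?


Result: 0.2212 m

Derivation:
Using Sc = Cc * H / (1 + e0) * log10((sigma0 + delta_sigma) / sigma0)
Stress ratio = (138.6 + 106.8) / 138.6 = 1.77056
log10(1.77056) = 0.248111
Cc * H / (1 + e0) = 0.21 * 9.0 / (1 + 1.12) = 0.891509
Sc = 0.891509 * 0.248111
Sc = 0.2212 m


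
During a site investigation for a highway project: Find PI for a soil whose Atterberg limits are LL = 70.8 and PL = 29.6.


Result: 41.2

Derivation:
Using PI = LL - PL
PI = 70.8 - 29.6
PI = 41.2


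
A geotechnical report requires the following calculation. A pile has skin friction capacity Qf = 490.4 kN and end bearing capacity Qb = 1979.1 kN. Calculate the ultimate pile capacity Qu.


Using Qu = Qf + Qb
Qu = 490.4 + 1979.1
Qu = 2469.5 kN


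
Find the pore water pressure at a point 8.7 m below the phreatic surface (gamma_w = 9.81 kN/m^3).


Result: 85.35 kPa

Derivation:
Using u = gamma_w * h_w
u = 9.81 * 8.7
u = 85.35 kPa


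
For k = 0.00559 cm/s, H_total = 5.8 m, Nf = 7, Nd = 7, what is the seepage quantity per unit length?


Convert k to m/s for unit consistency with H:
k = 0.00559 cm/s = 0.00559 / 100 m/s = 5.59e-05 m/s
Using q = k * H * Nf / Nd
Nf / Nd = 7 / 7 = 1.0
q = 5.59e-05 * 5.8 * 1.0
q = 0.0003242 m^3/s per m


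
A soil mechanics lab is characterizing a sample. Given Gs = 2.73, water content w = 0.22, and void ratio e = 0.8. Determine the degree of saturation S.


Result: 0.7508

Derivation:
Using S = Gs * w / e
S = 2.73 * 0.22 / 0.8
S = 0.7508


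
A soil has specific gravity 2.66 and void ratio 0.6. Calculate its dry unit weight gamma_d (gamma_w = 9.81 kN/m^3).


Using gamma_d = Gs * gamma_w / (1 + e)
gamma_d = 2.66 * 9.81 / (1 + 0.6)
gamma_d = 2.66 * 9.81 / 1.6
gamma_d = 16.309 kN/m^3


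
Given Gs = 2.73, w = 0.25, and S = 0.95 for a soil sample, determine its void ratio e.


Result: 0.7184

Derivation:
Using the relation e = Gs * w / S
e = 2.73 * 0.25 / 0.95
e = 0.7184


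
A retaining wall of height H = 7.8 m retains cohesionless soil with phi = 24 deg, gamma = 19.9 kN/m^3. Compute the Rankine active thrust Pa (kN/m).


Result: 255.3 kN/m

Derivation:
Compute active earth pressure coefficient:
Ka = tan^2(45 - phi/2) = tan^2(33.0) = 0.42173
Compute active force:
Pa = 0.5 * Ka * gamma * H^2
Pa = 0.5 * 0.42173 * 19.9 * 7.8^2
Pa = 255.3 kN/m


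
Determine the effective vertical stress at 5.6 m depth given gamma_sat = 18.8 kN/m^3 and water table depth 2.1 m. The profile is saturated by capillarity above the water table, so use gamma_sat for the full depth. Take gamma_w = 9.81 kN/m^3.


Total stress = gamma_sat * depth
sigma = 18.8 * 5.6 = 105.28 kPa
Pore water pressure u = gamma_w * (depth - d_wt)
u = 9.81 * (5.6 - 2.1) = 34.335 kPa
Effective stress = sigma - u
sigma' = 105.28 - 34.335 = 70.95 kPa


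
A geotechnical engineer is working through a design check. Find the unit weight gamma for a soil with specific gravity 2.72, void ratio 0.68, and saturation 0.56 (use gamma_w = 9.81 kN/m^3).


Result: 18.106 kN/m^3

Derivation:
Using gamma = gamma_w * (Gs + S*e) / (1 + e)
Numerator: Gs + S*e = 2.72 + 0.56*0.68 = 3.1008
Denominator: 1 + e = 1 + 0.68 = 1.68
gamma = 9.81 * 3.1008 / 1.68
gamma = 18.106 kN/m^3


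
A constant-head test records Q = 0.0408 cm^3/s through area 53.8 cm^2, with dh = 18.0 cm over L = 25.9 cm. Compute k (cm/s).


Result: 0.001091 cm/s

Derivation:
Compute hydraulic gradient:
i = dh / L = 18.0 / 25.9 = 0.694981
Then apply Darcy's law:
k = Q / (A * i)
k = 0.0408 / (53.8 * 0.694981)
k = 0.0408 / 37.39
k = 0.001091 cm/s


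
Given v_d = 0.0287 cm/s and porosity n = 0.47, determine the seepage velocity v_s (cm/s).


Using v_s = v_d / n
v_s = 0.0287 / 0.47
v_s = 0.06106 cm/s


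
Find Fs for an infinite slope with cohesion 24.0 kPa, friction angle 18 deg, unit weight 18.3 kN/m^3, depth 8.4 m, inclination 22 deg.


Using Fs = c / (gamma*H*sin(beta)*cos(beta)) + tan(phi)/tan(beta)
Cohesion contribution = 24.0 / (18.3*8.4*sin(22)*cos(22))
Cohesion contribution = 0.44951
Friction contribution = tan(18)/tan(22) = 0.804204
Fs = 0.44951 + 0.804204
Fs = 1.254


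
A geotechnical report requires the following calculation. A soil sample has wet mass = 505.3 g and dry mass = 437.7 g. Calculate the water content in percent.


Using w = (m_wet - m_dry) / m_dry * 100
m_wet - m_dry = 505.3 - 437.7 = 67.6 g
w = 67.6 / 437.7 * 100
w = 15.44 %


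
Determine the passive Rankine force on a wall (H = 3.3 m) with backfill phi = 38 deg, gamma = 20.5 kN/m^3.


Result: 469.23 kN/m

Derivation:
Compute passive earth pressure coefficient:
Kp = tan^2(45 + phi/2) = tan^2(64.0) = 4.203746
Compute passive force:
Pp = 0.5 * Kp * gamma * H^2
Pp = 0.5 * 4.203746 * 20.5 * 3.3^2
Pp = 469.23 kN/m


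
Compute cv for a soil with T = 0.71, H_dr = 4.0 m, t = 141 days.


Using cv = T * H_dr^2 / t
H_dr^2 = 4.0^2 = 16.0
cv = 0.71 * 16.0 / 141
cv = 0.08057 m^2/day


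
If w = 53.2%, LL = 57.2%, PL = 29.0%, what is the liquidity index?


Result: 0.858

Derivation:
First compute the plasticity index:
PI = LL - PL = 57.2 - 29.0 = 28.2
Then compute the liquidity index:
LI = (w - PL) / PI
LI = (53.2 - 29.0) / 28.2
LI = 0.858


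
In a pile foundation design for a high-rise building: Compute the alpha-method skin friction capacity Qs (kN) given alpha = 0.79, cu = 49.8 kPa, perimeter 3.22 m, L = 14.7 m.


Result: 1862.21 kN

Derivation:
Using Qs = alpha * cu * perimeter * L
Qs = 0.79 * 49.8 * 3.22 * 14.7
Qs = 1862.21 kN


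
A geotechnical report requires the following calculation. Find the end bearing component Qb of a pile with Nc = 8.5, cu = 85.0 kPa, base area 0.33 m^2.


Result: 238.43 kN

Derivation:
Using Qb = Nc * cu * Ab
Qb = 8.5 * 85.0 * 0.33
Qb = 238.43 kN


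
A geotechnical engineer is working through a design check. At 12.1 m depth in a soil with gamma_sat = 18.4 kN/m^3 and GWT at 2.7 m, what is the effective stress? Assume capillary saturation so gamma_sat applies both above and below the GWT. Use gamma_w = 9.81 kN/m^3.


Total stress = gamma_sat * depth
sigma = 18.4 * 12.1 = 222.64 kPa
Pore water pressure u = gamma_w * (depth - d_wt)
u = 9.81 * (12.1 - 2.7) = 92.214 kPa
Effective stress = sigma - u
sigma' = 222.64 - 92.214 = 130.43 kPa


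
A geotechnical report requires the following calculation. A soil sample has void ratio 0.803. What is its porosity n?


Using the relation n = e / (1 + e)
n = 0.803 / (1 + 0.803)
n = 0.803 / 1.803
n = 0.4454


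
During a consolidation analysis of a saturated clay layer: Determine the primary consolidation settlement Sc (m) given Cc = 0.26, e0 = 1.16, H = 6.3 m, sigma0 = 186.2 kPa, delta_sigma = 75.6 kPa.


Using Sc = Cc * H / (1 + e0) * log10((sigma0 + delta_sigma) / sigma0)
Stress ratio = (186.2 + 75.6) / 186.2 = 1.40602
log10(1.40602) = 0.14799
Cc * H / (1 + e0) = 0.26 * 6.3 / (1 + 1.16) = 0.758333
Sc = 0.758333 * 0.14799
Sc = 0.1122 m


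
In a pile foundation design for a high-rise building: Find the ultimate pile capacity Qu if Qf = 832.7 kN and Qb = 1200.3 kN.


Result: 2033.0 kN

Derivation:
Using Qu = Qf + Qb
Qu = 832.7 + 1200.3
Qu = 2033.0 kN


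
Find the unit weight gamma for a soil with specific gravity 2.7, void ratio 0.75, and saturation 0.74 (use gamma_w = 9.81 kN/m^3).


Using gamma = gamma_w * (Gs + S*e) / (1 + e)
Numerator: Gs + S*e = 2.7 + 0.74*0.75 = 3.255
Denominator: 1 + e = 1 + 0.75 = 1.75
gamma = 9.81 * 3.255 / 1.75
gamma = 18.247 kN/m^3


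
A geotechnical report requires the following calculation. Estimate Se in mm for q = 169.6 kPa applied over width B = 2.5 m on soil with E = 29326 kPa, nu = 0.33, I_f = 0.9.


Using Se = q * B * (1 - nu^2) * I_f / E
1 - nu^2 = 1 - 0.33^2 = 0.8911
Se = 169.6 * 2.5 * 0.8911 * 0.9 / 29326
Se = 0.011595 m
Convert to mm: Se = 0.011595 * 1000 = 11.595 mm


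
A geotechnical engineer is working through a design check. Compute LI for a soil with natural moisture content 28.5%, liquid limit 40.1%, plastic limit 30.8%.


First compute the plasticity index:
PI = LL - PL = 40.1 - 30.8 = 9.3
Then compute the liquidity index:
LI = (w - PL) / PI
LI = (28.5 - 30.8) / 9.3
LI = -0.247


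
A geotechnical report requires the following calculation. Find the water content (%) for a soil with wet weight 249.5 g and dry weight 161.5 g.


Result: 54.49 %

Derivation:
Using w = (m_wet - m_dry) / m_dry * 100
m_wet - m_dry = 249.5 - 161.5 = 88.0 g
w = 88.0 / 161.5 * 100
w = 54.49 %


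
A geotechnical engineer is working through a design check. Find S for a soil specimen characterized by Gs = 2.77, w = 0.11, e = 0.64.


Result: 0.4761

Derivation:
Using S = Gs * w / e
S = 2.77 * 0.11 / 0.64
S = 0.4761


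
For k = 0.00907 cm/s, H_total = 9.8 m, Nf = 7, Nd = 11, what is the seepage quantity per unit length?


Result: 0.0005656 m^3/s per m

Derivation:
Convert k to m/s for unit consistency with H:
k = 0.00907 cm/s = 0.00907 / 100 m/s = 9.07e-05 m/s
Using q = k * H * Nf / Nd
Nf / Nd = 7 / 11 = 0.6364
q = 9.07e-05 * 9.8 * 0.6364
q = 0.0005656 m^3/s per m


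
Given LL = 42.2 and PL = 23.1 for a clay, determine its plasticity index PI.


Using PI = LL - PL
PI = 42.2 - 23.1
PI = 19.1


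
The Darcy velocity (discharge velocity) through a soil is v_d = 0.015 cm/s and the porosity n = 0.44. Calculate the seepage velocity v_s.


Using v_s = v_d / n
v_s = 0.015 / 0.44
v_s = 0.03409 cm/s


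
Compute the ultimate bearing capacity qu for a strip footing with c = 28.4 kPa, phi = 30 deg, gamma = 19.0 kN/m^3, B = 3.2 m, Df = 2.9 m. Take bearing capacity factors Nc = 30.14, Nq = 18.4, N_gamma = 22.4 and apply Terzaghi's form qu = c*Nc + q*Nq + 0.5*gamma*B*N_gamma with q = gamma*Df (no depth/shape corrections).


Result: 2550.78 kPa

Derivation:
Compute qu = c*Nc + gamma*Df*Nq + 0.5*gamma*B*N_gamma
Term 1: 28.4 * 30.14 = 855.976
Term 2: 19.0 * 2.9 * 18.4 = 1013.84
Term 3: 0.5 * 19.0 * 3.2 * 22.4 = 680.96
qu = 855.976 + 1013.84 + 680.96
qu = 2550.78 kPa


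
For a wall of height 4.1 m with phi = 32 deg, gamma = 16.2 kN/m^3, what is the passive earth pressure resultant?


Result: 443.15 kN/m

Derivation:
Compute passive earth pressure coefficient:
Kp = tan^2(45 + phi/2) = tan^2(61.0) = 3.254588
Compute passive force:
Pp = 0.5 * Kp * gamma * H^2
Pp = 0.5 * 3.254588 * 16.2 * 4.1^2
Pp = 443.15 kN/m


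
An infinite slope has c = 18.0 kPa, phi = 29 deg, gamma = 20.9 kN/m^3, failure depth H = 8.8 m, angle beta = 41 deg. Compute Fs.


Using Fs = c / (gamma*H*sin(beta)*cos(beta)) + tan(phi)/tan(beta)
Cohesion contribution = 18.0 / (20.9*8.8*sin(41)*cos(41))
Cohesion contribution = 0.197661
Friction contribution = tan(29)/tan(41) = 0.63766
Fs = 0.197661 + 0.63766
Fs = 0.835


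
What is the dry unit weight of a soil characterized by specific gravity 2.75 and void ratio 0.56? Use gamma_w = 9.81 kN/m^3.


Result: 17.293 kN/m^3

Derivation:
Using gamma_d = Gs * gamma_w / (1 + e)
gamma_d = 2.75 * 9.81 / (1 + 0.56)
gamma_d = 2.75 * 9.81 / 1.56
gamma_d = 17.293 kN/m^3


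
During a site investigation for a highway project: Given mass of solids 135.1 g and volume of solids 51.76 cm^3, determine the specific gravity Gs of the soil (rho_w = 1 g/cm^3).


Result: 2.61

Derivation:
Using Gs = m_s / (V_s * rho_w)
Since rho_w = 1 g/cm^3:
Gs = 135.1 / 51.76
Gs = 2.61


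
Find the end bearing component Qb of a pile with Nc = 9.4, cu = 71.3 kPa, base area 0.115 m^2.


Using Qb = Nc * cu * Ab
Qb = 9.4 * 71.3 * 0.115
Qb = 77.08 kN


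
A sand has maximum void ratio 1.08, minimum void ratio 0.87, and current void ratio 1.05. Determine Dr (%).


Using Dr = (e_max - e) / (e_max - e_min) * 100
e_max - e = 1.08 - 1.05 = 0.03
e_max - e_min = 1.08 - 0.87 = 0.21
Dr = 0.03 / 0.21 * 100
Dr = 14.29 %


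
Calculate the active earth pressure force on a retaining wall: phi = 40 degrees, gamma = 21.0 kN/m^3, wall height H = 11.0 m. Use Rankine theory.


Result: 276.26 kN/m

Derivation:
Compute active earth pressure coefficient:
Ka = tan^2(45 - phi/2) = tan^2(25.0) = 0.217443
Compute active force:
Pa = 0.5 * Ka * gamma * H^2
Pa = 0.5 * 0.217443 * 21.0 * 11.0^2
Pa = 276.26 kN/m


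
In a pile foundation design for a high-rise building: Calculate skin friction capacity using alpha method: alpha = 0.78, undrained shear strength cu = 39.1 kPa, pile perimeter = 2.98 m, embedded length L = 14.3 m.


Using Qs = alpha * cu * perimeter * L
Qs = 0.78 * 39.1 * 2.98 * 14.3
Qs = 1299.64 kN


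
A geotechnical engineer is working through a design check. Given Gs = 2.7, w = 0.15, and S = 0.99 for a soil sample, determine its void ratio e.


Using the relation e = Gs * w / S
e = 2.7 * 0.15 / 0.99
e = 0.4091


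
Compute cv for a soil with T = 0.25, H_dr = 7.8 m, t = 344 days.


Using cv = T * H_dr^2 / t
H_dr^2 = 7.8^2 = 60.84
cv = 0.25 * 60.84 / 344
cv = 0.04422 m^2/day


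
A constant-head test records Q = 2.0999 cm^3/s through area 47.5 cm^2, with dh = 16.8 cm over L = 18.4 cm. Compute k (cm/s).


Result: 0.048419 cm/s

Derivation:
Compute hydraulic gradient:
i = dh / L = 16.8 / 18.4 = 0.913043
Then apply Darcy's law:
k = Q / (A * i)
k = 2.0999 / (47.5 * 0.913043)
k = 2.0999 / 43.3696
k = 0.048419 cm/s


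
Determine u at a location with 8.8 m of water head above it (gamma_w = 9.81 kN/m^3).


Using u = gamma_w * h_w
u = 9.81 * 8.8
u = 86.33 kPa


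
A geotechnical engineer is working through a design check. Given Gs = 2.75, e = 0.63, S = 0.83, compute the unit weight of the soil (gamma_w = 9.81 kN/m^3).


Using gamma = gamma_w * (Gs + S*e) / (1 + e)
Numerator: Gs + S*e = 2.75 + 0.83*0.63 = 3.2729
Denominator: 1 + e = 1 + 0.63 = 1.63
gamma = 9.81 * 3.2729 / 1.63
gamma = 19.698 kN/m^3


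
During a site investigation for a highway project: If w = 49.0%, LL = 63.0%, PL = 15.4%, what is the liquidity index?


Result: 0.706

Derivation:
First compute the plasticity index:
PI = LL - PL = 63.0 - 15.4 = 47.6
Then compute the liquidity index:
LI = (w - PL) / PI
LI = (49.0 - 15.4) / 47.6
LI = 0.706


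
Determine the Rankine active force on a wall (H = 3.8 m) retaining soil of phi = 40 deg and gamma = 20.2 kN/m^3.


Result: 31.71 kN/m

Derivation:
Compute active earth pressure coefficient:
Ka = tan^2(45 - phi/2) = tan^2(25.0) = 0.217443
Compute active force:
Pa = 0.5 * Ka * gamma * H^2
Pa = 0.5 * 0.217443 * 20.2 * 3.8^2
Pa = 31.71 kN/m


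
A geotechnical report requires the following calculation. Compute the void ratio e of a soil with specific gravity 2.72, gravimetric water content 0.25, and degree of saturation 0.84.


Using the relation e = Gs * w / S
e = 2.72 * 0.25 / 0.84
e = 0.8095


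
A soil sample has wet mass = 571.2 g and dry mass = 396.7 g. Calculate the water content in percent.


Using w = (m_wet - m_dry) / m_dry * 100
m_wet - m_dry = 571.2 - 396.7 = 174.5 g
w = 174.5 / 396.7 * 100
w = 43.99 %


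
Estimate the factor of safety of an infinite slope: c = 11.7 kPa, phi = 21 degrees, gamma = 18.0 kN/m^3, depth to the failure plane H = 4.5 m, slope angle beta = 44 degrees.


Using Fs = c / (gamma*H*sin(beta)*cos(beta)) + tan(phi)/tan(beta)
Cohesion contribution = 11.7 / (18.0*4.5*sin(44)*cos(44))
Cohesion contribution = 0.289065
Friction contribution = tan(21)/tan(44) = 0.397503
Fs = 0.289065 + 0.397503
Fs = 0.687


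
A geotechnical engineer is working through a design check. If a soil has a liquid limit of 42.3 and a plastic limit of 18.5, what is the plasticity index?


Result: 23.8

Derivation:
Using PI = LL - PL
PI = 42.3 - 18.5
PI = 23.8


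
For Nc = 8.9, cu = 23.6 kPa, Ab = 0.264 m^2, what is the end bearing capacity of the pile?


Using Qb = Nc * cu * Ab
Qb = 8.9 * 23.6 * 0.264
Qb = 55.45 kN


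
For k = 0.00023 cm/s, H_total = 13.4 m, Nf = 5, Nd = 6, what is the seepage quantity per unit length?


Result: 2.568e-05 m^3/s per m

Derivation:
Convert k to m/s for unit consistency with H:
k = 0.00023 cm/s = 0.00023 / 100 m/s = 2.3e-06 m/s
Using q = k * H * Nf / Nd
Nf / Nd = 5 / 6 = 0.8333
q = 2.3e-06 * 13.4 * 0.8333
q = 2.568e-05 m^3/s per m


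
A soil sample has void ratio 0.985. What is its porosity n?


Using the relation n = e / (1 + e)
n = 0.985 / (1 + 0.985)
n = 0.985 / 1.985
n = 0.4962


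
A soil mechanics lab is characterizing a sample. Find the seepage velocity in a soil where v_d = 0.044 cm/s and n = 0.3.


Using v_s = v_d / n
v_s = 0.044 / 0.3
v_s = 0.14667 cm/s


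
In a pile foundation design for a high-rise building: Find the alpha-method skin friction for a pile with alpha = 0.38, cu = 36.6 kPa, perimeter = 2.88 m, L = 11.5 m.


Result: 460.63 kN

Derivation:
Using Qs = alpha * cu * perimeter * L
Qs = 0.38 * 36.6 * 2.88 * 11.5
Qs = 460.63 kN
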